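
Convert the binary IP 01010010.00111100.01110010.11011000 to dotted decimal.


01010010 = 82
00111100 = 60
01110010 = 114
11011000 = 216
IP: 82.60.114.216


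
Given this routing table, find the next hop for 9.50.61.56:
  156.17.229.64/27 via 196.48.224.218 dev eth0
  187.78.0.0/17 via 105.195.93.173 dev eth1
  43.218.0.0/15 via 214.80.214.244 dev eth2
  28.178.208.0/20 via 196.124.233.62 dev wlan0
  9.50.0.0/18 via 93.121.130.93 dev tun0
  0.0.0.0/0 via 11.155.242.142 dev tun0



Longest prefix match for 9.50.61.56:
  /27 156.17.229.64: no
  /17 187.78.0.0: no
  /15 43.218.0.0: no
  /20 28.178.208.0: no
  /18 9.50.0.0: MATCH
  /0 0.0.0.0: MATCH
Selected: next-hop 93.121.130.93 via tun0 (matched /18)


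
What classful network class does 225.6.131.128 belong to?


First octet: 225
Binary: 11100001
1110xxxx -> Class D (224-239)
Class D (multicast), default mask N/A


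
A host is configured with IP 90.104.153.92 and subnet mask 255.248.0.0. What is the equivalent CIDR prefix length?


Binary: 11111111.11111000.00000000.00000000
Count leading 1s
Prefix: /13


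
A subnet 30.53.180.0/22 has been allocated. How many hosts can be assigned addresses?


Host bits = 32 - 22 = 10
Total addresses = 2^10 = 1024
Usable = total - 2 (network and broadcast)
Usable hosts: 1022


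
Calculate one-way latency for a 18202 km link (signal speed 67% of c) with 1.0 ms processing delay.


Speed = 0.67 * 3e5 km/s = 201000 km/s
Propagation delay = 18202 / 201000 = 0.0906 s = 90.5572 ms
Processing delay = 1.0 ms
Total one-way latency = 91.5572 ms


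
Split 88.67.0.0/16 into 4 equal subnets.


New prefix = 16 + 2 = 18
Each subnet has 16384 addresses
  88.67.0.0/18
  88.67.64.0/18
  88.67.128.0/18
  88.67.192.0/18
Subnets: 88.67.0.0/18, 88.67.64.0/18, 88.67.128.0/18, 88.67.192.0/18


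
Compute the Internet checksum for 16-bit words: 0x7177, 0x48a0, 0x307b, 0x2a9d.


Sum all words (with carry folding):
+ 0x7177 = 0x7177
+ 0x48a0 = 0xba17
+ 0x307b = 0xea92
+ 0x2a9d = 0x1530
One's complement: ~0x1530
Checksum = 0xeacf


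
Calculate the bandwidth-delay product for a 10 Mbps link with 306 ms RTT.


BDP = bandwidth * RTT
= 10 Mbps * 306 ms
= 10 * 1e6 * 306 / 1000 bits
= 3060000 bits
= 382500 bytes
= 373.5352 KB
BDP = 3060000 bits (382500 bytes)


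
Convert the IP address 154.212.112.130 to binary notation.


154 = 10011010
212 = 11010100
112 = 01110000
130 = 10000010
Binary: 10011010.11010100.01110000.10000010


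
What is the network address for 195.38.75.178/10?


IP:   11000011.00100110.01001011.10110010
Mask: 11111111.11000000.00000000.00000000
AND operation:
Net:  11000011.00000000.00000000.00000000
Network: 195.0.0.0/10


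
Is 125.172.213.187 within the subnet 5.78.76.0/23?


Subnet network: 5.78.76.0
Test IP AND mask: 125.172.212.0
No, 125.172.213.187 is not in 5.78.76.0/23


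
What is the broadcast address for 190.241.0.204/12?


Network: 190.240.0.0/12
Host bits = 20
Set all host bits to 1:
Broadcast: 190.255.255.255


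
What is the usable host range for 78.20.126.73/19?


Network: 78.20.96.0
Broadcast: 78.20.127.255
First usable = network + 1
Last usable = broadcast - 1
Range: 78.20.96.1 to 78.20.127.254


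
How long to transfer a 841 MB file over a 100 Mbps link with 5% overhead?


Effective throughput = 100 * (1 - 5/100) = 95 Mbps
File size in Mb = 841 * 8 = 6728 Mb
Time = 6728 / 95
Time = 70.8211 seconds


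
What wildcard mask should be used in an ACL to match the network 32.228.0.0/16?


Subnet mask: 255.255.0.0
Wildcard = 255.255.255.255 - subnet mask
255 - 255 = 0
255 - 255 = 0
255 - 0 = 255
255 - 0 = 255
Wildcard: 0.0.255.255


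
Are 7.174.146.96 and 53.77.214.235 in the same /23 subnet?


Mask: 255.255.254.0
7.174.146.96 AND mask = 7.174.146.0
53.77.214.235 AND mask = 53.77.214.0
No, different subnets (7.174.146.0 vs 53.77.214.0)


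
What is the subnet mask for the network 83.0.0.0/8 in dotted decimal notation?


/8 means 8 network bits, 24 host bits
Binary: 11111111000000000000000000000000
Mask: 255.0.0.0


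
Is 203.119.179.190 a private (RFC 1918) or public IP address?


RFC 1918 private ranges:
  10.0.0.0/8 (10.0.0.0 - 10.255.255.255)
  172.16.0.0/12 (172.16.0.0 - 172.31.255.255)
  192.168.0.0/16 (192.168.0.0 - 192.168.255.255)
Public (not in any RFC 1918 range)


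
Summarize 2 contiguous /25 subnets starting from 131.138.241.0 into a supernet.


Original prefix: /25
Number of subnets: 2 = 2^1
New prefix = 25 - 1 = 24
Supernet: 131.138.241.0/24


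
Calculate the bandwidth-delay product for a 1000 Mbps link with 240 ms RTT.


BDP = bandwidth * RTT
= 1000 Mbps * 240 ms
= 1000 * 1e6 * 240 / 1000 bits
= 240000000 bits
= 30000000 bytes
= 29296.875 KB
BDP = 240000000 bits (30000000 bytes)


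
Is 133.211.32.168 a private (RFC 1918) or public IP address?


RFC 1918 private ranges:
  10.0.0.0/8 (10.0.0.0 - 10.255.255.255)
  172.16.0.0/12 (172.16.0.0 - 172.31.255.255)
  192.168.0.0/16 (192.168.0.0 - 192.168.255.255)
Public (not in any RFC 1918 range)


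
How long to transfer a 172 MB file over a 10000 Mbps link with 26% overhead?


Effective throughput = 10000 * (1 - 26/100) = 7400 Mbps
File size in Mb = 172 * 8 = 1376 Mb
Time = 1376 / 7400
Time = 0.1859 seconds


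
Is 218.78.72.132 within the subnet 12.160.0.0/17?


Subnet network: 12.160.0.0
Test IP AND mask: 218.78.0.0
No, 218.78.72.132 is not in 12.160.0.0/17


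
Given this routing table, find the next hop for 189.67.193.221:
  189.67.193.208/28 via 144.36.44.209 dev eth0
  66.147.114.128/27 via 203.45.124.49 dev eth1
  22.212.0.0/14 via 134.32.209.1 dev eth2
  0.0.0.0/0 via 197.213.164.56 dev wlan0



Longest prefix match for 189.67.193.221:
  /28 189.67.193.208: MATCH
  /27 66.147.114.128: no
  /14 22.212.0.0: no
  /0 0.0.0.0: MATCH
Selected: next-hop 144.36.44.209 via eth0 (matched /28)


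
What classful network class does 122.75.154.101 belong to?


First octet: 122
Binary: 01111010
0xxxxxxx -> Class A (1-126)
Class A, default mask 255.0.0.0 (/8)


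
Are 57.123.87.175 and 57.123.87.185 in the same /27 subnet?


Mask: 255.255.255.224
57.123.87.175 AND mask = 57.123.87.160
57.123.87.185 AND mask = 57.123.87.160
Yes, same subnet (57.123.87.160)


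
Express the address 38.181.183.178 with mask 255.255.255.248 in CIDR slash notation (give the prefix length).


Binary: 11111111.11111111.11111111.11111000
Count leading 1s
Prefix: /29


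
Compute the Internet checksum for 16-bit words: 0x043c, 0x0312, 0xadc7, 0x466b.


Sum all words (with carry folding):
+ 0x043c = 0x043c
+ 0x0312 = 0x074e
+ 0xadc7 = 0xb515
+ 0x466b = 0xfb80
One's complement: ~0xfb80
Checksum = 0x047f


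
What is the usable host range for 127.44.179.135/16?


Network: 127.44.0.0
Broadcast: 127.44.255.255
First usable = network + 1
Last usable = broadcast - 1
Range: 127.44.0.1 to 127.44.255.254


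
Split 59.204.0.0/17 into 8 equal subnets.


New prefix = 17 + 3 = 20
Each subnet has 4096 addresses
  59.204.0.0/20
  59.204.16.0/20
  59.204.32.0/20
  59.204.48.0/20
  59.204.64.0/20
  59.204.80.0/20
  59.204.96.0/20
  59.204.112.0/20
Subnets: 59.204.0.0/20, 59.204.16.0/20, 59.204.32.0/20, 59.204.48.0/20, 59.204.64.0/20, 59.204.80.0/20, 59.204.96.0/20, 59.204.112.0/20


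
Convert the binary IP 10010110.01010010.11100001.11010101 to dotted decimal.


10010110 = 150
01010010 = 82
11100001 = 225
11010101 = 213
IP: 150.82.225.213


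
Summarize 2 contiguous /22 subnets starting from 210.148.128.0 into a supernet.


Original prefix: /22
Number of subnets: 2 = 2^1
New prefix = 22 - 1 = 21
Supernet: 210.148.128.0/21


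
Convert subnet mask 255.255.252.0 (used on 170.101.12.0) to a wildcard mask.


Subnet mask: 255.255.252.0
Wildcard = 255.255.255.255 - subnet mask
255 - 255 = 0
255 - 255 = 0
255 - 252 = 3
255 - 0 = 255
Wildcard: 0.0.3.255


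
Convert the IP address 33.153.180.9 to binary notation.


33 = 00100001
153 = 10011001
180 = 10110100
9 = 00001001
Binary: 00100001.10011001.10110100.00001001


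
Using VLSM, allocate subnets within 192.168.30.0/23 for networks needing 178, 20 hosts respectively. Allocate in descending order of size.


178 hosts -> /24 (254 usable): 192.168.30.0/24
20 hosts -> /27 (30 usable): 192.168.31.0/27
Allocation: 192.168.30.0/24 (178 hosts, 254 usable); 192.168.31.0/27 (20 hosts, 30 usable)


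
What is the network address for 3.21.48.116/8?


IP:   00000011.00010101.00110000.01110100
Mask: 11111111.00000000.00000000.00000000
AND operation:
Net:  00000011.00000000.00000000.00000000
Network: 3.0.0.0/8


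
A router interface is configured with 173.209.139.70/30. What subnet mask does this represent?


/30 means 30 network bits, 2 host bits
Binary: 11111111111111111111111111111100
Mask: 255.255.255.252


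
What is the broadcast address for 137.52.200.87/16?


Network: 137.52.0.0/16
Host bits = 16
Set all host bits to 1:
Broadcast: 137.52.255.255


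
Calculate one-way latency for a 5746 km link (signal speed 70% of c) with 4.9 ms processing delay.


Speed = 0.7 * 3e5 km/s = 210000 km/s
Propagation delay = 5746 / 210000 = 0.0274 s = 27.3619 ms
Processing delay = 4.9 ms
Total one-way latency = 32.2619 ms


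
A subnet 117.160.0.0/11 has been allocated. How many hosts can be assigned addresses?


Host bits = 32 - 11 = 21
Total addresses = 2^21 = 2097152
Usable = total - 2 (network and broadcast)
Usable hosts: 2097150


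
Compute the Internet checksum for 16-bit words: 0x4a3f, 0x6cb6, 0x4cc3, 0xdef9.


Sum all words (with carry folding):
+ 0x4a3f = 0x4a3f
+ 0x6cb6 = 0xb6f5
+ 0x4cc3 = 0x03b9
+ 0xdef9 = 0xe2b2
One's complement: ~0xe2b2
Checksum = 0x1d4d


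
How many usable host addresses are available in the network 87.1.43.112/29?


Host bits = 32 - 29 = 3
Total addresses = 2^3 = 8
Usable = total - 2 (network and broadcast)
Usable hosts: 6


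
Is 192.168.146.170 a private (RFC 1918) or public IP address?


RFC 1918 private ranges:
  10.0.0.0/8 (10.0.0.0 - 10.255.255.255)
  172.16.0.0/12 (172.16.0.0 - 172.31.255.255)
  192.168.0.0/16 (192.168.0.0 - 192.168.255.255)
Private (in 192.168.0.0/16)


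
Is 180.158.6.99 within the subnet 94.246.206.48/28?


Subnet network: 94.246.206.48
Test IP AND mask: 180.158.6.96
No, 180.158.6.99 is not in 94.246.206.48/28


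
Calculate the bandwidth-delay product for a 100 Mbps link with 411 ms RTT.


BDP = bandwidth * RTT
= 100 Mbps * 411 ms
= 100 * 1e6 * 411 / 1000 bits
= 41100000 bits
= 5137500 bytes
= 5017.0898 KB
BDP = 41100000 bits (5137500 bytes)


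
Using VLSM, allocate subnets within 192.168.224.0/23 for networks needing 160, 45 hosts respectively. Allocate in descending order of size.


160 hosts -> /24 (254 usable): 192.168.224.0/24
45 hosts -> /26 (62 usable): 192.168.225.0/26
Allocation: 192.168.224.0/24 (160 hosts, 254 usable); 192.168.225.0/26 (45 hosts, 62 usable)


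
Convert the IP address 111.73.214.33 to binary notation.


111 = 01101111
73 = 01001001
214 = 11010110
33 = 00100001
Binary: 01101111.01001001.11010110.00100001


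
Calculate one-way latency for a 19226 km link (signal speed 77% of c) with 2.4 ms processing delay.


Speed = 0.77 * 3e5 km/s = 231000 km/s
Propagation delay = 19226 / 231000 = 0.0832 s = 83.2294 ms
Processing delay = 2.4 ms
Total one-way latency = 85.6294 ms


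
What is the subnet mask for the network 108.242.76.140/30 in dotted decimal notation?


/30 means 30 network bits, 2 host bits
Binary: 11111111111111111111111111111100
Mask: 255.255.255.252


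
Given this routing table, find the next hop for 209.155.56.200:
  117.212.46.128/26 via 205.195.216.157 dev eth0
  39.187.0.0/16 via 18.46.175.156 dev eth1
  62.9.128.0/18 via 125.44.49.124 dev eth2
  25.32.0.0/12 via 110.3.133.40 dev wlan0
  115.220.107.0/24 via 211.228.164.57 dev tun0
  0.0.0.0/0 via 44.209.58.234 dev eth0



Longest prefix match for 209.155.56.200:
  /26 117.212.46.128: no
  /16 39.187.0.0: no
  /18 62.9.128.0: no
  /12 25.32.0.0: no
  /24 115.220.107.0: no
  /0 0.0.0.0: MATCH
Selected: next-hop 44.209.58.234 via eth0 (matched /0)


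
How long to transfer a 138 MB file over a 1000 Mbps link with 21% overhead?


Effective throughput = 1000 * (1 - 21/100) = 790 Mbps
File size in Mb = 138 * 8 = 1104 Mb
Time = 1104 / 790
Time = 1.3975 seconds


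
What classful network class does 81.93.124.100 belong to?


First octet: 81
Binary: 01010001
0xxxxxxx -> Class A (1-126)
Class A, default mask 255.0.0.0 (/8)


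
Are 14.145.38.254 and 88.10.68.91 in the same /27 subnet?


Mask: 255.255.255.224
14.145.38.254 AND mask = 14.145.38.224
88.10.68.91 AND mask = 88.10.68.64
No, different subnets (14.145.38.224 vs 88.10.68.64)


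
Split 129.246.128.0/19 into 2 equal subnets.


New prefix = 19 + 1 = 20
Each subnet has 4096 addresses
  129.246.128.0/20
  129.246.144.0/20
Subnets: 129.246.128.0/20, 129.246.144.0/20


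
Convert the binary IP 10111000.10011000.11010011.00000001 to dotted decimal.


10111000 = 184
10011000 = 152
11010011 = 211
00000001 = 1
IP: 184.152.211.1


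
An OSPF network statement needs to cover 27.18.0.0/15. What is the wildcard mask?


Subnet mask: 255.254.0.0
Wildcard = 255.255.255.255 - subnet mask
255 - 255 = 0
255 - 254 = 1
255 - 0 = 255
255 - 0 = 255
Wildcard: 0.1.255.255


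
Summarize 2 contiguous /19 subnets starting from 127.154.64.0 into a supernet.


Original prefix: /19
Number of subnets: 2 = 2^1
New prefix = 19 - 1 = 18
Supernet: 127.154.64.0/18


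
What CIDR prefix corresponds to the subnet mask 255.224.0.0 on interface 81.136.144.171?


Binary: 11111111.11100000.00000000.00000000
Count leading 1s
Prefix: /11


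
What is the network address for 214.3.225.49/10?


IP:   11010110.00000011.11100001.00110001
Mask: 11111111.11000000.00000000.00000000
AND operation:
Net:  11010110.00000000.00000000.00000000
Network: 214.0.0.0/10


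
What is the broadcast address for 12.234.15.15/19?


Network: 12.234.0.0/19
Host bits = 13
Set all host bits to 1:
Broadcast: 12.234.31.255


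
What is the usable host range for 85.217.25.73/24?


Network: 85.217.25.0
Broadcast: 85.217.25.255
First usable = network + 1
Last usable = broadcast - 1
Range: 85.217.25.1 to 85.217.25.254


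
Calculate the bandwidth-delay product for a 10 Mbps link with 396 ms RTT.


BDP = bandwidth * RTT
= 10 Mbps * 396 ms
= 10 * 1e6 * 396 / 1000 bits
= 3960000 bits
= 495000 bytes
= 483.3984 KB
BDP = 3960000 bits (495000 bytes)


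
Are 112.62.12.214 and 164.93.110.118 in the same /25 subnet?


Mask: 255.255.255.128
112.62.12.214 AND mask = 112.62.12.128
164.93.110.118 AND mask = 164.93.110.0
No, different subnets (112.62.12.128 vs 164.93.110.0)


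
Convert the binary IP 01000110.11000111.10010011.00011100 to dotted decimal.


01000110 = 70
11000111 = 199
10010011 = 147
00011100 = 28
IP: 70.199.147.28


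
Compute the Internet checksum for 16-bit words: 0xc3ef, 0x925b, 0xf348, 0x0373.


Sum all words (with carry folding):
+ 0xc3ef = 0xc3ef
+ 0x925b = 0x564b
+ 0xf348 = 0x4994
+ 0x0373 = 0x4d07
One's complement: ~0x4d07
Checksum = 0xb2f8


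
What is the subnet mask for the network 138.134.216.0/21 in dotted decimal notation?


/21 means 21 network bits, 11 host bits
Binary: 11111111111111111111100000000000
Mask: 255.255.248.0


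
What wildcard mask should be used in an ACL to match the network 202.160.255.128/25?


Subnet mask: 255.255.255.128
Wildcard = 255.255.255.255 - subnet mask
255 - 255 = 0
255 - 255 = 0
255 - 255 = 0
255 - 128 = 127
Wildcard: 0.0.0.127


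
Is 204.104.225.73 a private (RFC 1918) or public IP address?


RFC 1918 private ranges:
  10.0.0.0/8 (10.0.0.0 - 10.255.255.255)
  172.16.0.0/12 (172.16.0.0 - 172.31.255.255)
  192.168.0.0/16 (192.168.0.0 - 192.168.255.255)
Public (not in any RFC 1918 range)


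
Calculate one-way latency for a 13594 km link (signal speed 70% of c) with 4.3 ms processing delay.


Speed = 0.7 * 3e5 km/s = 210000 km/s
Propagation delay = 13594 / 210000 = 0.0647 s = 64.7333 ms
Processing delay = 4.3 ms
Total one-way latency = 69.0333 ms


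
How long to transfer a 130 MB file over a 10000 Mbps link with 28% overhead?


Effective throughput = 10000 * (1 - 28/100) = 7200 Mbps
File size in Mb = 130 * 8 = 1040 Mb
Time = 1040 / 7200
Time = 0.1444 seconds


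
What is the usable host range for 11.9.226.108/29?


Network: 11.9.226.104
Broadcast: 11.9.226.111
First usable = network + 1
Last usable = broadcast - 1
Range: 11.9.226.105 to 11.9.226.110


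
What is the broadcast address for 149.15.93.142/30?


Network: 149.15.93.140/30
Host bits = 2
Set all host bits to 1:
Broadcast: 149.15.93.143


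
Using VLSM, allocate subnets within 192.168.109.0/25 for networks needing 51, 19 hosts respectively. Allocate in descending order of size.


51 hosts -> /26 (62 usable): 192.168.109.0/26
19 hosts -> /27 (30 usable): 192.168.109.64/27
Allocation: 192.168.109.0/26 (51 hosts, 62 usable); 192.168.109.64/27 (19 hosts, 30 usable)


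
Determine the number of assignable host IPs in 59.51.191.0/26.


Host bits = 32 - 26 = 6
Total addresses = 2^6 = 64
Usable = total - 2 (network and broadcast)
Usable hosts: 62


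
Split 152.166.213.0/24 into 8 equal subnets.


New prefix = 24 + 3 = 27
Each subnet has 32 addresses
  152.166.213.0/27
  152.166.213.32/27
  152.166.213.64/27
  152.166.213.96/27
  152.166.213.128/27
  152.166.213.160/27
  152.166.213.192/27
  152.166.213.224/27
Subnets: 152.166.213.0/27, 152.166.213.32/27, 152.166.213.64/27, 152.166.213.96/27, 152.166.213.128/27, 152.166.213.160/27, 152.166.213.192/27, 152.166.213.224/27


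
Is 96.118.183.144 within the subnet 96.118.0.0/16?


Subnet network: 96.118.0.0
Test IP AND mask: 96.118.0.0
Yes, 96.118.183.144 is in 96.118.0.0/16


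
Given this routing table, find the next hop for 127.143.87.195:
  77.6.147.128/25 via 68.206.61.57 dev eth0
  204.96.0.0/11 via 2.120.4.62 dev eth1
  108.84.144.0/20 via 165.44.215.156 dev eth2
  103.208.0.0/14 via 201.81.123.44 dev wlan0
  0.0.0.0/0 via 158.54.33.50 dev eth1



Longest prefix match for 127.143.87.195:
  /25 77.6.147.128: no
  /11 204.96.0.0: no
  /20 108.84.144.0: no
  /14 103.208.0.0: no
  /0 0.0.0.0: MATCH
Selected: next-hop 158.54.33.50 via eth1 (matched /0)


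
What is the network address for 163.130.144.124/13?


IP:   10100011.10000010.10010000.01111100
Mask: 11111111.11111000.00000000.00000000
AND operation:
Net:  10100011.10000000.00000000.00000000
Network: 163.128.0.0/13


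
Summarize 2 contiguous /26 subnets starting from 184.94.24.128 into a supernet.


Original prefix: /26
Number of subnets: 2 = 2^1
New prefix = 26 - 1 = 25
Supernet: 184.94.24.128/25


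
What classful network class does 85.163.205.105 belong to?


First octet: 85
Binary: 01010101
0xxxxxxx -> Class A (1-126)
Class A, default mask 255.0.0.0 (/8)


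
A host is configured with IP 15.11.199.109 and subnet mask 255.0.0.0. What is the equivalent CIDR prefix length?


Binary: 11111111.00000000.00000000.00000000
Count leading 1s
Prefix: /8


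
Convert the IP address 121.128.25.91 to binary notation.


121 = 01111001
128 = 10000000
25 = 00011001
91 = 01011011
Binary: 01111001.10000000.00011001.01011011


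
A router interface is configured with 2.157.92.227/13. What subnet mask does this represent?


/13 means 13 network bits, 19 host bits
Binary: 11111111111110000000000000000000
Mask: 255.248.0.0


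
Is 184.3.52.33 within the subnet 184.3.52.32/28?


Subnet network: 184.3.52.32
Test IP AND mask: 184.3.52.32
Yes, 184.3.52.33 is in 184.3.52.32/28


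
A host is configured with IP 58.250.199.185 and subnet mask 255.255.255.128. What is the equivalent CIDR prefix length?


Binary: 11111111.11111111.11111111.10000000
Count leading 1s
Prefix: /25


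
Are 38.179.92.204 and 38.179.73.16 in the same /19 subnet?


Mask: 255.255.224.0
38.179.92.204 AND mask = 38.179.64.0
38.179.73.16 AND mask = 38.179.64.0
Yes, same subnet (38.179.64.0)


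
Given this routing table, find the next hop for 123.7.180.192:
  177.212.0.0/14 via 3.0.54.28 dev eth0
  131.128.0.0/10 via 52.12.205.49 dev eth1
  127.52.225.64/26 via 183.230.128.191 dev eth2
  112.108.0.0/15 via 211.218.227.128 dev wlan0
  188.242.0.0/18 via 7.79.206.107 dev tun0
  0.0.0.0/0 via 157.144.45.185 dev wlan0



Longest prefix match for 123.7.180.192:
  /14 177.212.0.0: no
  /10 131.128.0.0: no
  /26 127.52.225.64: no
  /15 112.108.0.0: no
  /18 188.242.0.0: no
  /0 0.0.0.0: MATCH
Selected: next-hop 157.144.45.185 via wlan0 (matched /0)


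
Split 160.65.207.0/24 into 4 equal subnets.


New prefix = 24 + 2 = 26
Each subnet has 64 addresses
  160.65.207.0/26
  160.65.207.64/26
  160.65.207.128/26
  160.65.207.192/26
Subnets: 160.65.207.0/26, 160.65.207.64/26, 160.65.207.128/26, 160.65.207.192/26


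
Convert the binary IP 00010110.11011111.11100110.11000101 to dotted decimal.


00010110 = 22
11011111 = 223
11100110 = 230
11000101 = 197
IP: 22.223.230.197


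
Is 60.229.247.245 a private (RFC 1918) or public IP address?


RFC 1918 private ranges:
  10.0.0.0/8 (10.0.0.0 - 10.255.255.255)
  172.16.0.0/12 (172.16.0.0 - 172.31.255.255)
  192.168.0.0/16 (192.168.0.0 - 192.168.255.255)
Public (not in any RFC 1918 range)


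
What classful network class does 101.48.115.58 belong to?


First octet: 101
Binary: 01100101
0xxxxxxx -> Class A (1-126)
Class A, default mask 255.0.0.0 (/8)


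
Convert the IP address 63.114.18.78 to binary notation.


63 = 00111111
114 = 01110010
18 = 00010010
78 = 01001110
Binary: 00111111.01110010.00010010.01001110


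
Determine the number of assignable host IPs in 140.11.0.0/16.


Host bits = 32 - 16 = 16
Total addresses = 2^16 = 65536
Usable = total - 2 (network and broadcast)
Usable hosts: 65534


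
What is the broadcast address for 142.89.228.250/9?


Network: 142.0.0.0/9
Host bits = 23
Set all host bits to 1:
Broadcast: 142.127.255.255


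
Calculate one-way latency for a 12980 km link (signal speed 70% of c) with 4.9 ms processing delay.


Speed = 0.7 * 3e5 km/s = 210000 km/s
Propagation delay = 12980 / 210000 = 0.0618 s = 61.8095 ms
Processing delay = 4.9 ms
Total one-way latency = 66.7095 ms


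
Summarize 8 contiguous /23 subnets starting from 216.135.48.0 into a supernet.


Original prefix: /23
Number of subnets: 8 = 2^3
New prefix = 23 - 3 = 20
Supernet: 216.135.48.0/20


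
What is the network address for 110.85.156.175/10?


IP:   01101110.01010101.10011100.10101111
Mask: 11111111.11000000.00000000.00000000
AND operation:
Net:  01101110.01000000.00000000.00000000
Network: 110.64.0.0/10


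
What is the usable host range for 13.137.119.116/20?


Network: 13.137.112.0
Broadcast: 13.137.127.255
First usable = network + 1
Last usable = broadcast - 1
Range: 13.137.112.1 to 13.137.127.254


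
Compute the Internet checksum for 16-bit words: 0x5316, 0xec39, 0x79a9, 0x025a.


Sum all words (with carry folding):
+ 0x5316 = 0x5316
+ 0xec39 = 0x3f50
+ 0x79a9 = 0xb8f9
+ 0x025a = 0xbb53
One's complement: ~0xbb53
Checksum = 0x44ac


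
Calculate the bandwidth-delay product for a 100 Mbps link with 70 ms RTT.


BDP = bandwidth * RTT
= 100 Mbps * 70 ms
= 100 * 1e6 * 70 / 1000 bits
= 7000000 bits
= 875000 bytes
= 854.4922 KB
BDP = 7000000 bits (875000 bytes)


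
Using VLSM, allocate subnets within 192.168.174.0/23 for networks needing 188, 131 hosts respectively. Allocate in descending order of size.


188 hosts -> /24 (254 usable): 192.168.174.0/24
131 hosts -> /24 (254 usable): 192.168.175.0/24
Allocation: 192.168.174.0/24 (188 hosts, 254 usable); 192.168.175.0/24 (131 hosts, 254 usable)


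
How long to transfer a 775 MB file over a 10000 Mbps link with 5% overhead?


Effective throughput = 10000 * (1 - 5/100) = 9500 Mbps
File size in Mb = 775 * 8 = 6200 Mb
Time = 6200 / 9500
Time = 0.6526 seconds


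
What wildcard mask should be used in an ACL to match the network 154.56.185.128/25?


Subnet mask: 255.255.255.128
Wildcard = 255.255.255.255 - subnet mask
255 - 255 = 0
255 - 255 = 0
255 - 255 = 0
255 - 128 = 127
Wildcard: 0.0.0.127


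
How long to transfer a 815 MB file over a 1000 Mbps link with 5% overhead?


Effective throughput = 1000 * (1 - 5/100) = 950 Mbps
File size in Mb = 815 * 8 = 6520 Mb
Time = 6520 / 950
Time = 6.8632 seconds


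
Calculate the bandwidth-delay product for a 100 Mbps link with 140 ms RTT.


BDP = bandwidth * RTT
= 100 Mbps * 140 ms
= 100 * 1e6 * 140 / 1000 bits
= 14000000 bits
= 1750000 bytes
= 1708.9844 KB
BDP = 14000000 bits (1750000 bytes)


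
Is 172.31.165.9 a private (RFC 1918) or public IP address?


RFC 1918 private ranges:
  10.0.0.0/8 (10.0.0.0 - 10.255.255.255)
  172.16.0.0/12 (172.16.0.0 - 172.31.255.255)
  192.168.0.0/16 (192.168.0.0 - 192.168.255.255)
Private (in 172.16.0.0/12)


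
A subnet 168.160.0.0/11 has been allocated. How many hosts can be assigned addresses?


Host bits = 32 - 11 = 21
Total addresses = 2^21 = 2097152
Usable = total - 2 (network and broadcast)
Usable hosts: 2097150


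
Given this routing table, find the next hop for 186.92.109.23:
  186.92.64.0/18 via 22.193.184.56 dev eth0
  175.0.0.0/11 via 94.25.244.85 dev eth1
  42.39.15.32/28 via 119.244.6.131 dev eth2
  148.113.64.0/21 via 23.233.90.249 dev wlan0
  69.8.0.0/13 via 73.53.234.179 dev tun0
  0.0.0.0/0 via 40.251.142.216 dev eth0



Longest prefix match for 186.92.109.23:
  /18 186.92.64.0: MATCH
  /11 175.0.0.0: no
  /28 42.39.15.32: no
  /21 148.113.64.0: no
  /13 69.8.0.0: no
  /0 0.0.0.0: MATCH
Selected: next-hop 22.193.184.56 via eth0 (matched /18)


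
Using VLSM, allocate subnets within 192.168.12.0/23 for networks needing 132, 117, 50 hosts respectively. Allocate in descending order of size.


132 hosts -> /24 (254 usable): 192.168.12.0/24
117 hosts -> /25 (126 usable): 192.168.13.0/25
50 hosts -> /26 (62 usable): 192.168.13.128/26
Allocation: 192.168.12.0/24 (132 hosts, 254 usable); 192.168.13.0/25 (117 hosts, 126 usable); 192.168.13.128/26 (50 hosts, 62 usable)


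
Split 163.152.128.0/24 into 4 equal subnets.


New prefix = 24 + 2 = 26
Each subnet has 64 addresses
  163.152.128.0/26
  163.152.128.64/26
  163.152.128.128/26
  163.152.128.192/26
Subnets: 163.152.128.0/26, 163.152.128.64/26, 163.152.128.128/26, 163.152.128.192/26


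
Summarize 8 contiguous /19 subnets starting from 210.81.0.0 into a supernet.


Original prefix: /19
Number of subnets: 8 = 2^3
New prefix = 19 - 3 = 16
Supernet: 210.81.0.0/16


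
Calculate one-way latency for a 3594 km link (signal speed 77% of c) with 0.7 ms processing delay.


Speed = 0.77 * 3e5 km/s = 231000 km/s
Propagation delay = 3594 / 231000 = 0.0156 s = 15.5584 ms
Processing delay = 0.7 ms
Total one-way latency = 16.2584 ms


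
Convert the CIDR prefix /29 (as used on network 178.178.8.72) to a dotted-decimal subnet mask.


/29 means 29 network bits, 3 host bits
Binary: 11111111111111111111111111111000
Mask: 255.255.255.248


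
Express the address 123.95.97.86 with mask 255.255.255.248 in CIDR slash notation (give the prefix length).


Binary: 11111111.11111111.11111111.11111000
Count leading 1s
Prefix: /29


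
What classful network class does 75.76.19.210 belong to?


First octet: 75
Binary: 01001011
0xxxxxxx -> Class A (1-126)
Class A, default mask 255.0.0.0 (/8)


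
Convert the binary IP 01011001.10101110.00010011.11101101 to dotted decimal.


01011001 = 89
10101110 = 174
00010011 = 19
11101101 = 237
IP: 89.174.19.237


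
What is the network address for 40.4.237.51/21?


IP:   00101000.00000100.11101101.00110011
Mask: 11111111.11111111.11111000.00000000
AND operation:
Net:  00101000.00000100.11101000.00000000
Network: 40.4.232.0/21


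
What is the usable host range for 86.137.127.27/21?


Network: 86.137.120.0
Broadcast: 86.137.127.255
First usable = network + 1
Last usable = broadcast - 1
Range: 86.137.120.1 to 86.137.127.254


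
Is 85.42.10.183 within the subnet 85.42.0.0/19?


Subnet network: 85.42.0.0
Test IP AND mask: 85.42.0.0
Yes, 85.42.10.183 is in 85.42.0.0/19


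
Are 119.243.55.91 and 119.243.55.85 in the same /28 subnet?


Mask: 255.255.255.240
119.243.55.91 AND mask = 119.243.55.80
119.243.55.85 AND mask = 119.243.55.80
Yes, same subnet (119.243.55.80)


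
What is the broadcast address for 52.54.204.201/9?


Network: 52.0.0.0/9
Host bits = 23
Set all host bits to 1:
Broadcast: 52.127.255.255


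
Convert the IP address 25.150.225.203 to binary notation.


25 = 00011001
150 = 10010110
225 = 11100001
203 = 11001011
Binary: 00011001.10010110.11100001.11001011


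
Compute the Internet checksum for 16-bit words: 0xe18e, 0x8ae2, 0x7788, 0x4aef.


Sum all words (with carry folding):
+ 0xe18e = 0xe18e
+ 0x8ae2 = 0x6c71
+ 0x7788 = 0xe3f9
+ 0x4aef = 0x2ee9
One's complement: ~0x2ee9
Checksum = 0xd116


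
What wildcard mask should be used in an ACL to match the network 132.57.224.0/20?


Subnet mask: 255.255.240.0
Wildcard = 255.255.255.255 - subnet mask
255 - 255 = 0
255 - 255 = 0
255 - 240 = 15
255 - 0 = 255
Wildcard: 0.0.15.255


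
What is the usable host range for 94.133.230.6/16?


Network: 94.133.0.0
Broadcast: 94.133.255.255
First usable = network + 1
Last usable = broadcast - 1
Range: 94.133.0.1 to 94.133.255.254


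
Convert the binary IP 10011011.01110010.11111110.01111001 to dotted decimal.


10011011 = 155
01110010 = 114
11111110 = 254
01111001 = 121
IP: 155.114.254.121


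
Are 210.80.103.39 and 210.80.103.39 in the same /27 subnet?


Mask: 255.255.255.224
210.80.103.39 AND mask = 210.80.103.32
210.80.103.39 AND mask = 210.80.103.32
Yes, same subnet (210.80.103.32)


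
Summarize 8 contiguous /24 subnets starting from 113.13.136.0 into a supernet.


Original prefix: /24
Number of subnets: 8 = 2^3
New prefix = 24 - 3 = 21
Supernet: 113.13.136.0/21


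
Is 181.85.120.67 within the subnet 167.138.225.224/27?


Subnet network: 167.138.225.224
Test IP AND mask: 181.85.120.64
No, 181.85.120.67 is not in 167.138.225.224/27


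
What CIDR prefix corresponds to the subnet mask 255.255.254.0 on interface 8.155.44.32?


Binary: 11111111.11111111.11111110.00000000
Count leading 1s
Prefix: /23


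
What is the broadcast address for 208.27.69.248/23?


Network: 208.27.68.0/23
Host bits = 9
Set all host bits to 1:
Broadcast: 208.27.69.255


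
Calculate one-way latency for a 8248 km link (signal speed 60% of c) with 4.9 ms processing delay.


Speed = 0.6 * 3e5 km/s = 180000 km/s
Propagation delay = 8248 / 180000 = 0.0458 s = 45.8222 ms
Processing delay = 4.9 ms
Total one-way latency = 50.7222 ms


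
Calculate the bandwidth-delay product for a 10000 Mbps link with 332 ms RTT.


BDP = bandwidth * RTT
= 10000 Mbps * 332 ms
= 10000 * 1e6 * 332 / 1000 bits
= 3320000000 bits
= 415000000 bytes
= 405273.4375 KB
BDP = 3320000000 bits (415000000 bytes)


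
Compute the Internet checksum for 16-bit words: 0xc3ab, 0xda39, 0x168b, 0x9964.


Sum all words (with carry folding):
+ 0xc3ab = 0xc3ab
+ 0xda39 = 0x9de5
+ 0x168b = 0xb470
+ 0x9964 = 0x4dd5
One's complement: ~0x4dd5
Checksum = 0xb22a


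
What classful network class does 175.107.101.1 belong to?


First octet: 175
Binary: 10101111
10xxxxxx -> Class B (128-191)
Class B, default mask 255.255.0.0 (/16)


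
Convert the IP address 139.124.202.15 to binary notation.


139 = 10001011
124 = 01111100
202 = 11001010
15 = 00001111
Binary: 10001011.01111100.11001010.00001111


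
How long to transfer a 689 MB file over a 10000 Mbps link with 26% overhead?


Effective throughput = 10000 * (1 - 26/100) = 7400 Mbps
File size in Mb = 689 * 8 = 5512 Mb
Time = 5512 / 7400
Time = 0.7449 seconds


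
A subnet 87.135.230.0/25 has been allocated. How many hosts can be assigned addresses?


Host bits = 32 - 25 = 7
Total addresses = 2^7 = 128
Usable = total - 2 (network and broadcast)
Usable hosts: 126


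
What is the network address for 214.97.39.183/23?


IP:   11010110.01100001.00100111.10110111
Mask: 11111111.11111111.11111110.00000000
AND operation:
Net:  11010110.01100001.00100110.00000000
Network: 214.97.38.0/23


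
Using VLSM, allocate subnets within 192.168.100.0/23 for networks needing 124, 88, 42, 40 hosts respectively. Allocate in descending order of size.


124 hosts -> /25 (126 usable): 192.168.100.0/25
88 hosts -> /25 (126 usable): 192.168.100.128/25
42 hosts -> /26 (62 usable): 192.168.101.0/26
40 hosts -> /26 (62 usable): 192.168.101.64/26
Allocation: 192.168.100.0/25 (124 hosts, 126 usable); 192.168.100.128/25 (88 hosts, 126 usable); 192.168.101.0/26 (42 hosts, 62 usable); 192.168.101.64/26 (40 hosts, 62 usable)


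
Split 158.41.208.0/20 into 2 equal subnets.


New prefix = 20 + 1 = 21
Each subnet has 2048 addresses
  158.41.208.0/21
  158.41.216.0/21
Subnets: 158.41.208.0/21, 158.41.216.0/21


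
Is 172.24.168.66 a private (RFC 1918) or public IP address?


RFC 1918 private ranges:
  10.0.0.0/8 (10.0.0.0 - 10.255.255.255)
  172.16.0.0/12 (172.16.0.0 - 172.31.255.255)
  192.168.0.0/16 (192.168.0.0 - 192.168.255.255)
Private (in 172.16.0.0/12)


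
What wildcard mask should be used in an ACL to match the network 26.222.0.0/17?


Subnet mask: 255.255.128.0
Wildcard = 255.255.255.255 - subnet mask
255 - 255 = 0
255 - 255 = 0
255 - 128 = 127
255 - 0 = 255
Wildcard: 0.0.127.255


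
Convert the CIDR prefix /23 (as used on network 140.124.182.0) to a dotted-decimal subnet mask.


/23 means 23 network bits, 9 host bits
Binary: 11111111111111111111111000000000
Mask: 255.255.254.0


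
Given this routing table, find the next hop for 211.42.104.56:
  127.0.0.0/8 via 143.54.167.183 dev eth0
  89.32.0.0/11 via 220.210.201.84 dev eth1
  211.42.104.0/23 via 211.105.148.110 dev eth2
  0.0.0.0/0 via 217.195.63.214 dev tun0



Longest prefix match for 211.42.104.56:
  /8 127.0.0.0: no
  /11 89.32.0.0: no
  /23 211.42.104.0: MATCH
  /0 0.0.0.0: MATCH
Selected: next-hop 211.105.148.110 via eth2 (matched /23)


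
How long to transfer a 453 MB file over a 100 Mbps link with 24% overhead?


Effective throughput = 100 * (1 - 24/100) = 76 Mbps
File size in Mb = 453 * 8 = 3624 Mb
Time = 3624 / 76
Time = 47.6842 seconds


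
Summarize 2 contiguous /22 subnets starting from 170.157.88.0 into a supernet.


Original prefix: /22
Number of subnets: 2 = 2^1
New prefix = 22 - 1 = 21
Supernet: 170.157.88.0/21


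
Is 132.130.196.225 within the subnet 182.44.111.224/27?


Subnet network: 182.44.111.224
Test IP AND mask: 132.130.196.224
No, 132.130.196.225 is not in 182.44.111.224/27


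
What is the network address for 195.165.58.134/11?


IP:   11000011.10100101.00111010.10000110
Mask: 11111111.11100000.00000000.00000000
AND operation:
Net:  11000011.10100000.00000000.00000000
Network: 195.160.0.0/11


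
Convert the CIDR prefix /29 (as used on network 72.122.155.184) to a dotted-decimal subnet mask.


/29 means 29 network bits, 3 host bits
Binary: 11111111111111111111111111111000
Mask: 255.255.255.248


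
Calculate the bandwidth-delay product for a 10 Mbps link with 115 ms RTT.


BDP = bandwidth * RTT
= 10 Mbps * 115 ms
= 10 * 1e6 * 115 / 1000 bits
= 1150000 bits
= 143750 bytes
= 140.3809 KB
BDP = 1150000 bits (143750 bytes)


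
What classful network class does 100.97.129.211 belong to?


First octet: 100
Binary: 01100100
0xxxxxxx -> Class A (1-126)
Class A, default mask 255.0.0.0 (/8)


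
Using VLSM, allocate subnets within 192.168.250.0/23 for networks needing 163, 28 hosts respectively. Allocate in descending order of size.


163 hosts -> /24 (254 usable): 192.168.250.0/24
28 hosts -> /27 (30 usable): 192.168.251.0/27
Allocation: 192.168.250.0/24 (163 hosts, 254 usable); 192.168.251.0/27 (28 hosts, 30 usable)


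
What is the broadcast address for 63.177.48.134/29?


Network: 63.177.48.128/29
Host bits = 3
Set all host bits to 1:
Broadcast: 63.177.48.135


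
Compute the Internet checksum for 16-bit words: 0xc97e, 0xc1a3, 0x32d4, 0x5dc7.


Sum all words (with carry folding):
+ 0xc97e = 0xc97e
+ 0xc1a3 = 0x8b22
+ 0x32d4 = 0xbdf6
+ 0x5dc7 = 0x1bbe
One's complement: ~0x1bbe
Checksum = 0xe441


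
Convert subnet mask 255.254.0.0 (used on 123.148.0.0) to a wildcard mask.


Subnet mask: 255.254.0.0
Wildcard = 255.255.255.255 - subnet mask
255 - 255 = 0
255 - 254 = 1
255 - 0 = 255
255 - 0 = 255
Wildcard: 0.1.255.255


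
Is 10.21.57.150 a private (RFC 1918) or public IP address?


RFC 1918 private ranges:
  10.0.0.0/8 (10.0.0.0 - 10.255.255.255)
  172.16.0.0/12 (172.16.0.0 - 172.31.255.255)
  192.168.0.0/16 (192.168.0.0 - 192.168.255.255)
Private (in 10.0.0.0/8)


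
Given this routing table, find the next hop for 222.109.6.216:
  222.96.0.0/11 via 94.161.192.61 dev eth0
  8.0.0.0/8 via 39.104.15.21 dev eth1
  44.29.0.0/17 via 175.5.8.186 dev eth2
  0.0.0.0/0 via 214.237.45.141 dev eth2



Longest prefix match for 222.109.6.216:
  /11 222.96.0.0: MATCH
  /8 8.0.0.0: no
  /17 44.29.0.0: no
  /0 0.0.0.0: MATCH
Selected: next-hop 94.161.192.61 via eth0 (matched /11)


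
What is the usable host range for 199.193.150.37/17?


Network: 199.193.128.0
Broadcast: 199.193.255.255
First usable = network + 1
Last usable = broadcast - 1
Range: 199.193.128.1 to 199.193.255.254


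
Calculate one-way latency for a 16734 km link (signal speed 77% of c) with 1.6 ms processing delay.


Speed = 0.77 * 3e5 km/s = 231000 km/s
Propagation delay = 16734 / 231000 = 0.0724 s = 72.4416 ms
Processing delay = 1.6 ms
Total one-way latency = 74.0416 ms


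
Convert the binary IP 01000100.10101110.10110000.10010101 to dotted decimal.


01000100 = 68
10101110 = 174
10110000 = 176
10010101 = 149
IP: 68.174.176.149


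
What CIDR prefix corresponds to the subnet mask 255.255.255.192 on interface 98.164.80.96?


Binary: 11111111.11111111.11111111.11000000
Count leading 1s
Prefix: /26


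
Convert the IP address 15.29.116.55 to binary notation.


15 = 00001111
29 = 00011101
116 = 01110100
55 = 00110111
Binary: 00001111.00011101.01110100.00110111


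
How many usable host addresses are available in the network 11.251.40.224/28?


Host bits = 32 - 28 = 4
Total addresses = 2^4 = 16
Usable = total - 2 (network and broadcast)
Usable hosts: 14


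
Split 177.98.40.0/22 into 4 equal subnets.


New prefix = 22 + 2 = 24
Each subnet has 256 addresses
  177.98.40.0/24
  177.98.41.0/24
  177.98.42.0/24
  177.98.43.0/24
Subnets: 177.98.40.0/24, 177.98.41.0/24, 177.98.42.0/24, 177.98.43.0/24


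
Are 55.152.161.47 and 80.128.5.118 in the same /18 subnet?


Mask: 255.255.192.0
55.152.161.47 AND mask = 55.152.128.0
80.128.5.118 AND mask = 80.128.0.0
No, different subnets (55.152.128.0 vs 80.128.0.0)


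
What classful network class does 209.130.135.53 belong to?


First octet: 209
Binary: 11010001
110xxxxx -> Class C (192-223)
Class C, default mask 255.255.255.0 (/24)


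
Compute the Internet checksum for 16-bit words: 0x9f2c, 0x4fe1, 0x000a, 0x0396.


Sum all words (with carry folding):
+ 0x9f2c = 0x9f2c
+ 0x4fe1 = 0xef0d
+ 0x000a = 0xef17
+ 0x0396 = 0xf2ad
One's complement: ~0xf2ad
Checksum = 0x0d52


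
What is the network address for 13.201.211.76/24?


IP:   00001101.11001001.11010011.01001100
Mask: 11111111.11111111.11111111.00000000
AND operation:
Net:  00001101.11001001.11010011.00000000
Network: 13.201.211.0/24


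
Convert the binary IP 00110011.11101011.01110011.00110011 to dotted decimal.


00110011 = 51
11101011 = 235
01110011 = 115
00110011 = 51
IP: 51.235.115.51


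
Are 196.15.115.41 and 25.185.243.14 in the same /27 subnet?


Mask: 255.255.255.224
196.15.115.41 AND mask = 196.15.115.32
25.185.243.14 AND mask = 25.185.243.0
No, different subnets (196.15.115.32 vs 25.185.243.0)
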